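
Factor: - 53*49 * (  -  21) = 3^1*7^3 * 53^1 = 54537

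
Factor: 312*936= 292032 = 2^6* 3^3*13^2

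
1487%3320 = 1487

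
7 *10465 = 73255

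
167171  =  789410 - 622239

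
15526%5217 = 5092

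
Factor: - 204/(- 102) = 2 = 2^1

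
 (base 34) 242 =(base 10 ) 2450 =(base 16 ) 992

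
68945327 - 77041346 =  - 8096019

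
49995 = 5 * 9999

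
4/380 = 1/95 = 0.01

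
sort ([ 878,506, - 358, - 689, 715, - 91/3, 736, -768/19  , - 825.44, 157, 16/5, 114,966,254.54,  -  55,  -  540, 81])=[ - 825.44, - 689,-540, - 358, - 55,-768/19, - 91/3, 16/5,81, 114, 157, 254.54,506, 715, 736,878, 966]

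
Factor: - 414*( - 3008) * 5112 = 6366034944= 2^10 * 3^4*23^1*47^1*71^1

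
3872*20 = 77440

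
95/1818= 95/1818  =  0.05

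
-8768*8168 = -71617024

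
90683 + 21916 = 112599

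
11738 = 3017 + 8721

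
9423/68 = 138+39/68  =  138.57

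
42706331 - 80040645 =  - 37334314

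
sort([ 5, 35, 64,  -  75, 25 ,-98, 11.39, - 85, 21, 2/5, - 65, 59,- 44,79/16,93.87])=[ - 98, -85,- 75,-65, - 44, 2/5, 79/16, 5, 11.39,21, 25, 35, 59, 64, 93.87 ] 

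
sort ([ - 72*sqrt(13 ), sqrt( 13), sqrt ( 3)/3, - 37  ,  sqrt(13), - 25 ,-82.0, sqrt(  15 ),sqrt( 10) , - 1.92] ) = [-72*sqrt(13), - 82.0, -37, - 25, -1.92,  sqrt(3)/3, sqrt(10), sqrt(13),sqrt(13), sqrt( 15)]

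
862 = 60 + 802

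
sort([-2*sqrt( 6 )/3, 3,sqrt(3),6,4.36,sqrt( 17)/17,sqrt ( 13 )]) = [  -  2*sqrt (6)/3,sqrt(17)/17,sqrt( 3 ),  3,sqrt ( 13),4.36,6]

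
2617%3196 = 2617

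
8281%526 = 391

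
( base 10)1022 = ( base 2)1111111110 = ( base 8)1776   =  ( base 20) 2b2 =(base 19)2ff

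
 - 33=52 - 85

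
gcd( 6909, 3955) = 7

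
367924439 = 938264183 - 570339744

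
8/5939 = 8/5939 =0.00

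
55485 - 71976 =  - 16491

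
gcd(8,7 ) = 1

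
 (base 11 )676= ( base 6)3425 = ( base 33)OH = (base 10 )809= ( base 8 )1451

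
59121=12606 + 46515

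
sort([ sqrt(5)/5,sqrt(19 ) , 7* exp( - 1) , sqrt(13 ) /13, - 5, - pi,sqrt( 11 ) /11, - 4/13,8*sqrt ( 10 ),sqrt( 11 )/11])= [ - 5, - pi, - 4/13, sqrt( 13) /13,sqrt( 11)/11,  sqrt(11 ) /11,sqrt( 5 )/5,7 * exp( - 1 ),sqrt(19), 8*  sqrt(10) ]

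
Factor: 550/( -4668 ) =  - 275/2334  =  - 2^(- 1) *3^( - 1 )*5^2 *11^1*389^( - 1)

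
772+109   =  881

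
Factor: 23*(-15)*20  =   - 2^2*3^1*5^2*23^1 = - 6900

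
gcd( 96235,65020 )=5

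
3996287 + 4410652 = 8406939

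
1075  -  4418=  - 3343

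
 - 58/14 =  - 29/7 = -4.14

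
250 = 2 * 125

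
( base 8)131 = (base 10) 89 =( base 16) 59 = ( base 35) 2j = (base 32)2p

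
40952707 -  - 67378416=108331123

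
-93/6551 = -1+6458/6551 = - 0.01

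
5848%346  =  312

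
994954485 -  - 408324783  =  1403279268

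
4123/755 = 4123/755= 5.46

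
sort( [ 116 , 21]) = [21, 116]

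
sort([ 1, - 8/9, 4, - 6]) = [ - 6, - 8/9,1, 4]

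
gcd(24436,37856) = 4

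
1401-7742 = -6341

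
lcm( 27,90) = 270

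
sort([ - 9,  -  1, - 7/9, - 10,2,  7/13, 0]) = [ - 10, - 9,- 1, - 7/9, 0, 7/13, 2] 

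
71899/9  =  7988 + 7/9 =7988.78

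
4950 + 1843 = 6793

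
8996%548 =228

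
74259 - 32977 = 41282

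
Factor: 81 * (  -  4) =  - 2^2 * 3^4= - 324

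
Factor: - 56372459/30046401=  - 5124769/2731491 = - 3^(- 2)* 7^( - 1)  *13^1*17^1 * 191^(-1 )*227^ ( - 1 )*23189^1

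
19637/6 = 19637/6= 3272.83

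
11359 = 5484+5875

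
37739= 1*37739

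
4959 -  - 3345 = 8304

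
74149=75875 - 1726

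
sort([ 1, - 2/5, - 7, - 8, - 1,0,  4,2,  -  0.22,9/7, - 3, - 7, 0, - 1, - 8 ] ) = [ - 8, - 8, - 7,-7, - 3, - 1,-1, - 2/5 , - 0.22, 0,0, 1,9/7,2,  4 ] 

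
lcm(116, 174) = 348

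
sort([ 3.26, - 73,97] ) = [ - 73,3.26,97]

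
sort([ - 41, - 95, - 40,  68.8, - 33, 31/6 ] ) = [ - 95,  -  41, - 40, - 33, 31/6, 68.8]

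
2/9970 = 1/4985 = 0.00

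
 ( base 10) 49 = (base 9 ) 54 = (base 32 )1H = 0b110001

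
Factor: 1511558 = 2^1*673^1*1123^1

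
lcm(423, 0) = 0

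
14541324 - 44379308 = -29837984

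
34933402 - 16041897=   18891505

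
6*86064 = 516384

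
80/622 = 40/311=0.13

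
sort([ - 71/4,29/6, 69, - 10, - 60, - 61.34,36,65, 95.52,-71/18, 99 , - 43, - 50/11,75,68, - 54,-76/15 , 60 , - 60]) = [ - 61.34, - 60, - 60, - 54, - 43, - 71/4, - 10, - 76/15, - 50/11,-71/18, 29/6,36, 60,65,68,69, 75,95.52, 99 ] 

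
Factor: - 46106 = -2^1 * 23053^1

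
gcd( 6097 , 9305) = 1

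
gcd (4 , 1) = 1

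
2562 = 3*854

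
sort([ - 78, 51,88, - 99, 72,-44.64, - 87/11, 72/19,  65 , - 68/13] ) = [- 99,-78, - 44.64,-87/11, - 68/13, 72/19,51,65, 72, 88] 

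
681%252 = 177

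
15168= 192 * 79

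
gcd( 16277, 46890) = 1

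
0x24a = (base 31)is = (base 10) 586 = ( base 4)21022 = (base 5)4321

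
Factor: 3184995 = 3^1*5^1*11^1 * 97^1*199^1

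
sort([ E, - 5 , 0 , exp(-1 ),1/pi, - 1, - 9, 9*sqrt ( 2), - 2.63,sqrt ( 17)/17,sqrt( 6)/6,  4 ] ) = [ - 9 ,-5, - 2.63, - 1,0,sqrt( 17)/17, 1/pi,exp( - 1),sqrt(6)/6  ,  E,4,9*sqrt( 2)]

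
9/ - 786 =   -  1 + 259/262 = -  0.01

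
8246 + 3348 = 11594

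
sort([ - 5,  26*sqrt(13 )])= [-5 , 26*sqrt (13 )]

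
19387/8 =2423 + 3/8 =2423.38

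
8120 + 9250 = 17370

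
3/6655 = 3/6655 = 0.00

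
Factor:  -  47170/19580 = -53/22 = - 2^( - 1)* 11^(  -  1 )*53^1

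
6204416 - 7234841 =- 1030425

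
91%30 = 1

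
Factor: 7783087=13^1*163^1*3673^1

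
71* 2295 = 162945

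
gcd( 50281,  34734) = 7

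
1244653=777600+467053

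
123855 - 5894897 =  - 5771042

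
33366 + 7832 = 41198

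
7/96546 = 7/96546 = 0.00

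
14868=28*531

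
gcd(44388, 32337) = 9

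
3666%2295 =1371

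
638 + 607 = 1245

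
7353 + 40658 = 48011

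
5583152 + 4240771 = 9823923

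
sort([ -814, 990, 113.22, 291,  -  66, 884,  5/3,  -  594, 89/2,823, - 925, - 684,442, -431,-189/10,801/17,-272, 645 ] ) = [ - 925, - 814, - 684 ,-594,-431, - 272 , - 66, - 189/10,5/3, 89/2, 801/17, 113.22,291, 442,645,  823,884, 990]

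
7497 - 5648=1849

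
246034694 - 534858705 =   -  288824011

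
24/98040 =1/4085 =0.00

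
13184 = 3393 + 9791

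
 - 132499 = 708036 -840535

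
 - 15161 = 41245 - 56406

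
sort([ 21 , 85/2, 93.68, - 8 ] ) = [-8,21, 85/2,93.68 ] 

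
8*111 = 888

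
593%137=45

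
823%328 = 167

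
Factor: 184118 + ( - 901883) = -717765 = - 3^1*5^1*109^1*439^1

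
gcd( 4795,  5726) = 7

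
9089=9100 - 11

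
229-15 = 214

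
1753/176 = 9 + 169/176= 9.96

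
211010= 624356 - 413346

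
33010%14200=4610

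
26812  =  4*6703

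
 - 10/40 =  - 1  +  3/4 = - 0.25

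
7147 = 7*1021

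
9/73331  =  9/73331 = 0.00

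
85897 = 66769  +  19128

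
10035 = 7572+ 2463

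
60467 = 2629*23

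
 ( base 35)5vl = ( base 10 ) 7231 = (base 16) 1c3f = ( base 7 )30040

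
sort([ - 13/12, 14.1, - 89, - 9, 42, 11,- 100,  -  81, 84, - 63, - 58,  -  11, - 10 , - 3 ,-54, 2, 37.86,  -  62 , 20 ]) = [-100, - 89, - 81, - 63, - 62, - 58, - 54, - 11, - 10,  -  9, - 3, - 13/12, 2, 11, 14.1,20, 37.86,42, 84]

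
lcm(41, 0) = 0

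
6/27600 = 1/4600 =0.00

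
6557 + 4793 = 11350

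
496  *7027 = 3485392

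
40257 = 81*497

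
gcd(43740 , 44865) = 45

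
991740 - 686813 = 304927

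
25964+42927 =68891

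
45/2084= 45/2084 = 0.02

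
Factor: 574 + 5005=5579 = 7^1 * 797^1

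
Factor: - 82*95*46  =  -2^2*5^1*19^1*23^1*41^1 = - 358340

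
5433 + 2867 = 8300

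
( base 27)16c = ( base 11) 751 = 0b1110000111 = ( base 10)903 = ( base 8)1607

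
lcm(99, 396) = 396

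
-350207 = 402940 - 753147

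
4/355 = 4/355 = 0.01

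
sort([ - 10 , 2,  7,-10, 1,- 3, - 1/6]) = [ - 10,-10,  -  3, - 1/6,1,2, 7 ] 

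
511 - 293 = 218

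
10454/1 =10454 = 10454.00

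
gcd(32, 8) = 8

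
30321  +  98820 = 129141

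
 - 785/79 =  - 10 + 5/79 = -9.94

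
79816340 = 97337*820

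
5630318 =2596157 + 3034161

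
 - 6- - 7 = 1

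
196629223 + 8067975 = 204697198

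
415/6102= 415/6102 = 0.07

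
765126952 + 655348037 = 1420474989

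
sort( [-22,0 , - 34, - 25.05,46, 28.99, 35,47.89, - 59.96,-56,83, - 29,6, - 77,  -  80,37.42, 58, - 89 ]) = [-89, - 80,-77, - 59.96,  -  56, - 34,-29, - 25.05, - 22, 0,6, 28.99, 35,37.42, 46 , 47.89,58,  83]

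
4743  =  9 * 527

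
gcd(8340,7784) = 556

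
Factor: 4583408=2^4*19^1*15077^1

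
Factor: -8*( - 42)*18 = 6048 = 2^5*3^3*7^1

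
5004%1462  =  618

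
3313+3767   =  7080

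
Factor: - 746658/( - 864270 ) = 419/485 = 5^( - 1 )*97^( - 1 )*419^1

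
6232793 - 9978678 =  - 3745885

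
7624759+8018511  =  15643270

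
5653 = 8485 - 2832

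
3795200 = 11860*320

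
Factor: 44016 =2^4*3^1*7^1  *131^1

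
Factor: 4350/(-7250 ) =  - 3/5 = - 3^1*5^( - 1 ) 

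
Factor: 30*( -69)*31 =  - 2^1*3^2*5^1*23^1 *31^1 =- 64170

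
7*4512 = 31584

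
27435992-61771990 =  - 34335998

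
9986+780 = 10766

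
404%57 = 5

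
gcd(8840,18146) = 2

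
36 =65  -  29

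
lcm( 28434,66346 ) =199038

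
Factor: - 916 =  - 2^2*229^1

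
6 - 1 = 5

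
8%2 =0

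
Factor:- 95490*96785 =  - 9241999650  =  - 2^1*3^2*5^2*13^1*1061^1*1489^1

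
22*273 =6006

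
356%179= 177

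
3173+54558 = 57731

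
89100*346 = 30828600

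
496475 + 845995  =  1342470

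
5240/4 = 1310  =  1310.00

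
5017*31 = 155527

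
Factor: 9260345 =5^1*59^1*31391^1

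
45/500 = 9/100 = 0.09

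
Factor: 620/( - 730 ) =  - 62/73 = - 2^1*31^1*73^ ( - 1)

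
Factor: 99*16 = 2^4*3^2*11^1=1584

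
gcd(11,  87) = 1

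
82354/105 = 82354/105 =784.32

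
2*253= 506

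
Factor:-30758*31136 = - 2^6 * 7^2*13^3*139^1= - 957681088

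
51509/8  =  6438 + 5/8 = 6438.62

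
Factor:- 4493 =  - 4493^1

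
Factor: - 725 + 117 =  - 608= -2^5*19^1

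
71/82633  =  71/82633  =  0.00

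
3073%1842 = 1231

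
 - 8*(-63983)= 511864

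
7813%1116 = 1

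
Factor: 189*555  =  104895  =  3^4*5^1*7^1 *37^1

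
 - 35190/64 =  - 17595/32 = -549.84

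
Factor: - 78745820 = -2^2*5^1*3937291^1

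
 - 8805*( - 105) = 924525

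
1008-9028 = -8020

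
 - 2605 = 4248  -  6853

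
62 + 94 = 156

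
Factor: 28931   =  7^1*4133^1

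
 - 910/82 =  - 12 + 37/41 = - 11.10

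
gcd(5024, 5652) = 628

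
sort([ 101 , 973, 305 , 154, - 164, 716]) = [ - 164,101,  154, 305, 716, 973 ] 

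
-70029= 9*(- 7781 ) 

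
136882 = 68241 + 68641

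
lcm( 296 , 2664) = 2664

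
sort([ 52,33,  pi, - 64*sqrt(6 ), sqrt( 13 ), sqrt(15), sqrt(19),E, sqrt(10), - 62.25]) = [ - 64*sqrt( 6), - 62.25,E,pi,  sqrt( 10),sqrt( 13), sqrt( 15 ), sqrt(19),33,52] 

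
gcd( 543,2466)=3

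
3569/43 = 83=   83.00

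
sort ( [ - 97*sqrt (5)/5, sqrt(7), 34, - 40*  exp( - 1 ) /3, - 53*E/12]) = [ - 97*sqrt( 5)/5  , - 53*E/12, - 40*exp( - 1 ) /3,sqrt ( 7 ),34]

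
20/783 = 20/783 = 0.03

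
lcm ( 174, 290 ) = 870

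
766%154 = 150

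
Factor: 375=3^1*5^3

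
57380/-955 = -61  +  175/191= -60.08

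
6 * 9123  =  54738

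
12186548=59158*206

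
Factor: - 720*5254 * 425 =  - 2^5*3^2*5^3*17^1*37^1*71^1 = - 1607724000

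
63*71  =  4473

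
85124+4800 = 89924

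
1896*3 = 5688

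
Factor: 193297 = 13^1*14869^1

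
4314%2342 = 1972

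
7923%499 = 438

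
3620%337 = 250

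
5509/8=688  +  5/8  =  688.62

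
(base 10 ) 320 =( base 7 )635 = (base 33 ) 9N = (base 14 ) 18c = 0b101000000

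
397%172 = 53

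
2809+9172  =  11981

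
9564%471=144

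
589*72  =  42408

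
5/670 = 1/134 = 0.01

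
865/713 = 865/713   =  1.21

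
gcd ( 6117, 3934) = 1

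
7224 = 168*43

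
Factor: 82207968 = 2^5*3^1*856333^1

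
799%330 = 139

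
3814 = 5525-1711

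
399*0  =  0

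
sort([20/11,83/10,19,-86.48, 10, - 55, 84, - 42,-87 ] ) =[ - 87  , - 86.48, - 55, - 42,20/11, 83/10,10,19, 84 ]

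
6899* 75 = 517425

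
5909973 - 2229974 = 3679999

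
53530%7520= 890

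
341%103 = 32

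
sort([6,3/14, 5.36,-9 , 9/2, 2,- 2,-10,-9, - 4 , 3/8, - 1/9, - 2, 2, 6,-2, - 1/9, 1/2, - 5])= [ - 10,-9,  -  9,-5,-4, - 2,-2,-2,-1/9,  -  1/9,3/14, 3/8, 1/2,  2, 2,9/2,5.36,6,6]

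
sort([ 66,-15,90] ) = [-15,66,90] 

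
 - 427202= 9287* ( - 46)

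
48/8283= 16/2761 =0.01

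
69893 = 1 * 69893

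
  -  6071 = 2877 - 8948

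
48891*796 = 38917236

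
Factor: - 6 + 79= 73 =73^1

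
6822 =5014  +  1808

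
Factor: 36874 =2^1*103^1*179^1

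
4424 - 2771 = 1653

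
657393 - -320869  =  978262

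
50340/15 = 3356=3356.00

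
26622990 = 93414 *285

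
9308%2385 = 2153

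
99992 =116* 862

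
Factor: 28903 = 7^1*4129^1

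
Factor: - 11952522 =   -  2^1*3^4*89^1*829^1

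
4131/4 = 4131/4 = 1032.75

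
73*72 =5256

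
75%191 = 75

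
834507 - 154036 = 680471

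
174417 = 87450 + 86967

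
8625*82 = 707250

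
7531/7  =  7531/7  =  1075.86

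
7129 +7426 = 14555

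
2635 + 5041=7676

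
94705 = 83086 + 11619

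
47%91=47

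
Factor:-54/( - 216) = 2^( - 2) = 1/4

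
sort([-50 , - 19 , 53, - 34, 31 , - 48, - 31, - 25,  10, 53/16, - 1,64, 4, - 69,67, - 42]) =[ -69,  -  50,  -  48, - 42, - 34, - 31,-25, - 19, - 1, 53/16 , 4 , 10,  31,53, 64,67]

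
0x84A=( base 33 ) 1VA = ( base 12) 128a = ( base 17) 75E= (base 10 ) 2122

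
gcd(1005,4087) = 67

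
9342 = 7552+1790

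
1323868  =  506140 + 817728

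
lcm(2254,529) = 51842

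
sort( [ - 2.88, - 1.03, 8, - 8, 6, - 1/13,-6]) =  [ - 8, - 6 , - 2.88, - 1.03, - 1/13,6,8]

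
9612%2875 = 987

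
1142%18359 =1142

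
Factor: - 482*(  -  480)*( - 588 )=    - 2^8*3^2*5^1*7^2*241^1 = - 136039680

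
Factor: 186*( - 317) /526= - 29481/263 = -3^1*31^1*263^(-1 ) * 317^1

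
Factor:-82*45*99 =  - 2^1*3^4*5^1*11^1*41^1= - 365310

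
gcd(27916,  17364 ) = 4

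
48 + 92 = 140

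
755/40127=755/40127 = 0.02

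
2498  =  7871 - 5373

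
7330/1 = 7330= 7330.00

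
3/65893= 3/65893 = 0.00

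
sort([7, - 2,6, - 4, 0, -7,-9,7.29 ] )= [ - 9, - 7, - 4 , - 2,0,6, 7,7.29]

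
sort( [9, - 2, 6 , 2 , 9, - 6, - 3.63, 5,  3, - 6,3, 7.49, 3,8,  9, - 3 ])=[ - 6, - 6 , - 3.63, - 3, - 2, 2 , 3, 3, 3 , 5, 6, 7.49,8, 9,9,9]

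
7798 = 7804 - 6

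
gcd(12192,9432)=24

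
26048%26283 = 26048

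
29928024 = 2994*9996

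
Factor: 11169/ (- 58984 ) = - 153/808 = -2^( -3 )*3^2*17^1 * 101^(-1)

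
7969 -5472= 2497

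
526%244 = 38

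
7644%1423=529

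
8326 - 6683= 1643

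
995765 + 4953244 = 5949009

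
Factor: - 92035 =  -  5^1 * 79^1 *233^1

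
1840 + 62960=64800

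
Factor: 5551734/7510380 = 925289/1251730 = 2^(-1 ) * 5^( - 1 ) * 41^( - 1)*43^(-1 )*47^1 *71^( - 1 )*19687^1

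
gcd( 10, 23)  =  1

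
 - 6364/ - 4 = 1591/1 = 1591.00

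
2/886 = 1/443 = 0.00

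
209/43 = 209/43 = 4.86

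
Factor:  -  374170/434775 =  - 2^1*3^ ( - 1) * 5^(-1)*11^(  -  1) * 71^1 = -142/165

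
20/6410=2/641 =0.00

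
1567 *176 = 275792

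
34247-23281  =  10966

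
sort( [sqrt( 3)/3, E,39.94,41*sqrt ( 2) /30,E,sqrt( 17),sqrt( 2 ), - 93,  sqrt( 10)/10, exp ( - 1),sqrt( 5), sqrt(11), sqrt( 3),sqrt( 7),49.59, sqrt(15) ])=[ - 93,sqrt(10)/10, exp( - 1 ),  sqrt ( 3 )/3,sqrt(2 ),sqrt( 3),41*  sqrt( 2 ) /30,sqrt ( 5),sqrt( 7),E, E,  sqrt(11), sqrt( 15), sqrt( 17),39.94,49.59] 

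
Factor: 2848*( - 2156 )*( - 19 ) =2^7*7^2*11^1  *  19^1*89^1 = 116665472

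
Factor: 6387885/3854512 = 2^( - 4) * 3^2*5^1*7^2*  17^( - 1 ) * 37^( - 1 )*383^( - 1 )*2897^1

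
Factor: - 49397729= - 2909^1*16981^1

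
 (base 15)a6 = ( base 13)C0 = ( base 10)156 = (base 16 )9c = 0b10011100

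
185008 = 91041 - - 93967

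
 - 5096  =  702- 5798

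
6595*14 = 92330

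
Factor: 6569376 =2^5*3^1*11^1*6221^1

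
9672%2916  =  924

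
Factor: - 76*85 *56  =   - 361760 = - 2^5*5^1*7^1*17^1*19^1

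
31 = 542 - 511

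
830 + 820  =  1650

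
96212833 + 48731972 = 144944805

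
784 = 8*98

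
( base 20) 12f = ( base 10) 455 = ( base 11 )384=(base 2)111000111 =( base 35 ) d0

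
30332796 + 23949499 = 54282295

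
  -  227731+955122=727391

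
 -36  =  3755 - 3791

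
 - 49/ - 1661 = 49/1661 = 0.03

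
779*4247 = 3308413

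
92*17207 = 1583044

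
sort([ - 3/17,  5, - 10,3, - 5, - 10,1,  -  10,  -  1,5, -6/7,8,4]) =[-10, - 10, - 10, - 5, - 1, - 6/7 , - 3/17,1,  3,4,  5, 5 , 8]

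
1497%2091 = 1497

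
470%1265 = 470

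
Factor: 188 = 2^2* 47^1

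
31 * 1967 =60977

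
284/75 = 3 + 59/75 = 3.79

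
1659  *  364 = 603876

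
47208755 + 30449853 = 77658608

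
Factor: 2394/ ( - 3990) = - 3/5 = - 3^1*5^( - 1) 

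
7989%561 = 135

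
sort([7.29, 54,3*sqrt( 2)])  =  [3*sqrt( 2),  7.29,54] 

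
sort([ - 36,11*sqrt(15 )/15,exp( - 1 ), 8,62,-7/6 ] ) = [ - 36,-7/6,exp ( -1), 11*sqrt(15)/15, 8,62 ]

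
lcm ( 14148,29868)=268812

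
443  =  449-6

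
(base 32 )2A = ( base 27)2k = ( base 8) 112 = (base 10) 74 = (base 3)2202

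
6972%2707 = 1558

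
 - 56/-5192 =7/649  =  0.01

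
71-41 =30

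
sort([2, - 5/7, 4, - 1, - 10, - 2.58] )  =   [ - 10,-2.58, - 1, - 5/7,2,  4]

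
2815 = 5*563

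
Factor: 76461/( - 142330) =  - 231/430 = - 2^( - 1)*3^1*5^(-1 )*7^1*11^1*43^ ( - 1)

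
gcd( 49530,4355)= 65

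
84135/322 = 261 + 93/322 = 261.29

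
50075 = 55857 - 5782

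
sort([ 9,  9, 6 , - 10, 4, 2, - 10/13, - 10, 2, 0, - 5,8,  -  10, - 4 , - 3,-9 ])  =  [ - 10, - 10, - 10 , - 9, - 5 , - 4, - 3, - 10/13, 0,2, 2,4, 6, 8 , 9, 9 ]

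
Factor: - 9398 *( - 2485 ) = 23354030 = 2^1 * 5^1*7^1*37^1*71^1*127^1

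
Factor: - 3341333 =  - 17^1*196549^1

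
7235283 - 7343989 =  - 108706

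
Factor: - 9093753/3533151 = - 3031251/1177717 = - 3^1*89^1 * 11353^1 *1177717^(-1 ) 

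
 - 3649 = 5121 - 8770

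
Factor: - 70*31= - 2170 = - 2^1 * 5^1 * 7^1 * 31^1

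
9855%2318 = 583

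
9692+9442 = 19134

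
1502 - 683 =819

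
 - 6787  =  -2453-4334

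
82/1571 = 82/1571= 0.05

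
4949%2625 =2324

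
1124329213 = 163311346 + 961017867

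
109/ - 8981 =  - 1 + 8872/8981=-  0.01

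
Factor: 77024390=2^1 * 5^1*503^1*15313^1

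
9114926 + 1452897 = 10567823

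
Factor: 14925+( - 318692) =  - 303767^1 = -303767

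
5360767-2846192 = 2514575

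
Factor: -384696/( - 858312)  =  3^1*7^( - 1)*131^( - 1 )*137^1 = 411/917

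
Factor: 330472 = 2^3*101^1* 409^1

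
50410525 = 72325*697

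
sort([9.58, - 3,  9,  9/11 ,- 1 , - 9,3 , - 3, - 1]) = [ -9, - 3, - 3,  -  1, -1, 9/11, 3, 9,  9.58]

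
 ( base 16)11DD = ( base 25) 77n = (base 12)2791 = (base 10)4573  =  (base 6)33101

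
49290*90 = 4436100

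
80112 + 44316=124428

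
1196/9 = 1196/9 = 132.89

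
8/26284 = 2/6571 =0.00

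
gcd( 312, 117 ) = 39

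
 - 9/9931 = - 9/9931 = -  0.00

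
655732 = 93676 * 7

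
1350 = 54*25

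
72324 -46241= 26083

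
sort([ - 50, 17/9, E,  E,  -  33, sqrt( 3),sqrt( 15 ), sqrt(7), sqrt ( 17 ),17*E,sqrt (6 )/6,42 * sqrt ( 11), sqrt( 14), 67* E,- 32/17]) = [ - 50, - 33, - 32/17,sqrt( 6) /6,sqrt(3), 17/9, sqrt( 7 ), E,E, sqrt( 14 ),sqrt( 15),sqrt( 17 ),17*E, 42 * sqrt( 11 ) , 67*E ]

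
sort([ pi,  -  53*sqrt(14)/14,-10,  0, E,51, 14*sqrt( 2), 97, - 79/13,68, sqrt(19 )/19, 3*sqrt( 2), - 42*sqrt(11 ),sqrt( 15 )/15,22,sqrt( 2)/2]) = [ - 42*sqrt( 11),-53*sqrt( 14)/14, -10, - 79/13,0,sqrt (19)/19, sqrt(15) /15,sqrt(2) /2, E,  pi,3*sqrt(2 ) , 14*sqrt(2), 22, 51, 68 , 97]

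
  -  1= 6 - 7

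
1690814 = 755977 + 934837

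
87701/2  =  43850 + 1/2 = 43850.50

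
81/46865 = 81/46865 = 0.00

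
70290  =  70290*1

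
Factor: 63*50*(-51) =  - 160650 = - 2^1*3^3*5^2*7^1*17^1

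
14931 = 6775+8156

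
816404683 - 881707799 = - 65303116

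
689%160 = 49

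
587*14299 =8393513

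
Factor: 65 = 5^1*13^1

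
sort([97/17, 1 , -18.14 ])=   [ - 18.14,  1, 97/17 ] 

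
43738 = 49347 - 5609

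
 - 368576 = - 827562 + 458986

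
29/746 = 29/746  =  0.04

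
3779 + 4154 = 7933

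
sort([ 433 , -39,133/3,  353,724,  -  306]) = [ - 306, - 39, 133/3, 353,433,724]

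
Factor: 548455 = 5^1*229^1*479^1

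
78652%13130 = 13002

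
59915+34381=94296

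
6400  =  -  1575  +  7975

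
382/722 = 191/361= 0.53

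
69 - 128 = -59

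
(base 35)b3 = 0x184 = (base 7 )1063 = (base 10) 388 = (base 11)323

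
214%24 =22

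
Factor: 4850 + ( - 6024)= - 1174 = - 2^1*587^1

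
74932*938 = 70286216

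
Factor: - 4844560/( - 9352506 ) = 2^3 *3^(-1 )*5^1*7^1*41^1*191^( - 1 )*211^1*8161^( - 1) = 2422280/4676253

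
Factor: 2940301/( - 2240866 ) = -2^( - 1) * 7^1*13^1*31^(-1)*47^(-1)*79^1*409^1*769^(  -  1 )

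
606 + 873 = 1479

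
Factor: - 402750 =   -  2^1*3^2*5^3 *179^1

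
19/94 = 19/94= 0.20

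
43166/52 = 830 + 3/26 =830.12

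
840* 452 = 379680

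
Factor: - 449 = -449^1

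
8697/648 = 13 + 91/216 = 13.42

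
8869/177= 8869/177=50.11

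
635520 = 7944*80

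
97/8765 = 97/8765 = 0.01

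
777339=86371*9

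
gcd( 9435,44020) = 5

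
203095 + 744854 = 947949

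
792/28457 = 72/2587 =0.03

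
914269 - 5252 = 909017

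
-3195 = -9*355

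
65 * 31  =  2015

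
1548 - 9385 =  - 7837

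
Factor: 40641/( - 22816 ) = -57/32 = -2^( - 5)*3^1*19^1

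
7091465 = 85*83429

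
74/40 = 37/20 = 1.85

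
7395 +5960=13355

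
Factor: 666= 2^1 * 3^2*37^1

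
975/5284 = 975/5284 = 0.18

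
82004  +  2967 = 84971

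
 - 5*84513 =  - 422565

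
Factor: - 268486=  - 2^1* 134243^1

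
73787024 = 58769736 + 15017288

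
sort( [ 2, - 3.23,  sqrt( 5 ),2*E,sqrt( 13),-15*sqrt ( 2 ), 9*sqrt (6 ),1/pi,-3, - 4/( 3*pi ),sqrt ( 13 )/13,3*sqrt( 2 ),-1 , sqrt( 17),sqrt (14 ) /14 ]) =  [ - 15*sqrt(2),  -  3.23 , - 3, - 1,-4/( 3*pi), sqrt(14 ) /14,sqrt( 13)/13 , 1/pi, 2,sqrt(5),sqrt (13 ), sqrt( 17),3*sqrt( 2 ), 2  *  E,9*sqrt ( 6)] 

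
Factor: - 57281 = - 7^3*167^1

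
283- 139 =144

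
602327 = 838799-236472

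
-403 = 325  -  728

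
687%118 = 97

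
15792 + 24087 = 39879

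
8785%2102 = 377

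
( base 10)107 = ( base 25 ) 47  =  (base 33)38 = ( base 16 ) 6B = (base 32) 3B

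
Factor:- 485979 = -3^1*13^1 * 17^1*733^1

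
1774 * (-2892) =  -5130408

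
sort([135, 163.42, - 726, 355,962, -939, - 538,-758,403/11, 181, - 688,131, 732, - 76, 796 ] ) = [ - 939,-758 , - 726, - 688,-538, - 76, 403/11,131,135, 163.42,181, 355 , 732 , 796 , 962] 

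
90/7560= 1/84 = 0.01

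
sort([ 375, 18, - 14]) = [ - 14,18,375 ] 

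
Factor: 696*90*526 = 32948640 = 2^5*3^3*5^1* 29^1*263^1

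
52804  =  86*614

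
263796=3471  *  76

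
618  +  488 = 1106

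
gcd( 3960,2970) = 990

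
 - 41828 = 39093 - 80921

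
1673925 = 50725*33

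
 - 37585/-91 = 37585/91 = 413.02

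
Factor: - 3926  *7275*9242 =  - 2^2*3^1* 5^2 * 13^1*97^1 *151^1*4621^1 = - 263966769300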